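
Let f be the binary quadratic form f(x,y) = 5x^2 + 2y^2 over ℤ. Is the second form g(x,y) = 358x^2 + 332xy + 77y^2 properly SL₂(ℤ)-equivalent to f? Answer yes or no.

D₁ = -40, D₂ = -40
f: flip: (5,0,2)→(2,0,5)
f: reduced (well bottom): (2,0,5) with a≤c, −a<b≤a
g: flip: (358,332,77)→(77,-332,358)
g: translate: b→-24 (≡-332 mod 154), so (77,-332,358)→(77,-24,2)
g: flip: (77,-24,2)→(2,24,77)
g: translate: b→0 (≡24 mod 4), so (2,24,77)→(2,0,5)
g: reduced (well bottom): (2,0,5) with a≤c, −a<b≤a
reduced forms (2, 0, 5) vs (2, 0, 5) ⇒ equivalent

yes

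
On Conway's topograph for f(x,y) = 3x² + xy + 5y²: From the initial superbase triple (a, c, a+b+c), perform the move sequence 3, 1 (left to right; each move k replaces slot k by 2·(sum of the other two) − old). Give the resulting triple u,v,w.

start (3,5,9) = (f(1,0),f(0,1),f(1,1))
replace slot 3: 2·(3+5) − 9 = 7 → (3,5,7)
replace slot 1: 2·(5+7) − 3 = 21 → (21,5,7)

21,5,7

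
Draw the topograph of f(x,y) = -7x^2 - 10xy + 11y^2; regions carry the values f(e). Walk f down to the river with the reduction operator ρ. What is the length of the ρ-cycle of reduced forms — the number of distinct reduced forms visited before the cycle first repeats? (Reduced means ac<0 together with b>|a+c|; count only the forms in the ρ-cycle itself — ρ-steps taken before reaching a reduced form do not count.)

D = 408, ⌊√D⌋ = 20
descent: ρ → (11,10,-7)  [lands on river]
river: ρ → (-7,18,3)
river: ρ → (3,18,-7)
river: ρ → (-7,10,11)
river: ρ → (11,12,-6)
river: ρ → (-6,12,11)
ρ-cycle length = 6 (tail of 1 descent step not counted)

6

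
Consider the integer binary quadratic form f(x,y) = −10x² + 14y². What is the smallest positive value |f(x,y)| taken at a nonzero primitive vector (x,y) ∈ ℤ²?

descent: ρ → (14,0,-10)
descent: ρ → (-10,20,4)  [lands on river]
river: ρ → (4,20,-10)
closes: descent 2, river 2
min |a| on river = 4

4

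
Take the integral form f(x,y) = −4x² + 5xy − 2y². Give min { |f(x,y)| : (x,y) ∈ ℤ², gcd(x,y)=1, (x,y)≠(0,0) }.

translate: b→3 (≡-5 mod 8), so (4,-5,2)→(4,3,1)
flip: (4,3,1)→(1,-3,4)
translate: b→1 (≡-3 mod 2), so (1,-3,4)→(1,1,2)
reduced (well bottom): (1,1,2) with a≤c, −a<b≤a
well minimum |f| = |-1| = 1 (negative-definite)

1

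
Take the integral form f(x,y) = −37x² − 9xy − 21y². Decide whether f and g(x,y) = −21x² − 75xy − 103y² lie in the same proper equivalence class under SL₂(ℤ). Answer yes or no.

D₁ = -3027, D₂ = -3027
f is negative-definite; reduce −f:
−f: flip: (37,9,21)→(21,-9,37)
−f: reduced (well bottom): (21,-9,37) with a≤c, −a<b≤a
flip sign back: reduced form of f is (-21,9,-37)
g is negative-definite; reduce −g:
−g: translate: b→-9 (≡75 mod 42), so (21,75,103)→(21,-9,37)
−g: reduced (well bottom): (21,-9,37) with a≤c, −a<b≤a
flip sign back: reduced form of g is (-21,9,-37)
reduced forms (-21, 9, -37) vs (-21, 9, -37) ⇒ equivalent

yes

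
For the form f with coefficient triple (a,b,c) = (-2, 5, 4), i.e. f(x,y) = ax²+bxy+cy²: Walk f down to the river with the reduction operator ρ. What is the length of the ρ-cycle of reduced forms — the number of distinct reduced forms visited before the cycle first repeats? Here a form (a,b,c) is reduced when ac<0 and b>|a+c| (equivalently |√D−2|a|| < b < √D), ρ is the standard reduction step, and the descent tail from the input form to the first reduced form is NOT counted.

D = 57, ⌊√D⌋ = 7
river: ρ → (4,3,-3)
river: ρ → (-3,3,4)
river: ρ → (4,5,-2)
river: ρ → (-2,7,1)
river: ρ → (1,7,-2)
river: ρ → (-2,5,4)
ρ-cycle length = 6 (tail of 0 descent steps not counted)

6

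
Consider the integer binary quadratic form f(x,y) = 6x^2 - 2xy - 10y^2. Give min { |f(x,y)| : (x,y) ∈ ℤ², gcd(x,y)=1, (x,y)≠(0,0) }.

descent: ρ → (-10,2,6)
descent: ρ → (6,10,-6)  [lands on river]
river: ρ → (-6,14,2)
river: ρ → (2,14,-6)
river: ρ → (-6,10,6)
river: ρ → (6,14,-2)
river: ρ → (-2,14,6)
closes: descent 2, river 6
min |a| on river = 2

2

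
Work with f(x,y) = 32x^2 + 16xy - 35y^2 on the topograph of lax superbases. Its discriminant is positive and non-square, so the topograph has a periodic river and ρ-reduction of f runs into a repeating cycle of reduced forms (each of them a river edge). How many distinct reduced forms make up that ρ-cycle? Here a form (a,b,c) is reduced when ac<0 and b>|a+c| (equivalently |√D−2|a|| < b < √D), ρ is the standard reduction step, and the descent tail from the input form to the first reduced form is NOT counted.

D = 4736, ⌊√D⌋ = 68
river: ρ → (-35,54,13)
river: ρ → (13,50,-43)
river: ρ → (-43,36,20)
river: ρ → (20,44,-35)
river: ρ → (-35,26,29)
river: ρ → (29,32,-32)
river: ρ → (-32,32,29)
river: ρ → (29,26,-35)
river: ρ → (-35,44,20)
river: ρ → (20,36,-43)
river: ρ → (-43,50,13)
river: ρ → (13,54,-35)
river: ρ → (-35,16,32)
river: ρ → (32,48,-19)
river: ρ → (-19,66,5)
river: ρ → (5,64,-32)
river: ρ → (-32,64,5)
river: ρ → (5,66,-19)
river: ρ → (-19,48,32)
river: ρ → (32,16,-35)
ρ-cycle length = 20 (tail of 0 descent steps not counted)

20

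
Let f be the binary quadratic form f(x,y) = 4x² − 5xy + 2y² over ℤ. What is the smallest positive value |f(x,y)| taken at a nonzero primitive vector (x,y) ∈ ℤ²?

translate: b→3 (≡-5 mod 8), so (4,-5,2)→(4,3,1)
flip: (4,3,1)→(1,-3,4)
translate: b→1 (≡-3 mod 2), so (1,-3,4)→(1,1,2)
reduced (well bottom): (1,1,2) with a≤c, −a<b≤a
well minimum = a = 1

1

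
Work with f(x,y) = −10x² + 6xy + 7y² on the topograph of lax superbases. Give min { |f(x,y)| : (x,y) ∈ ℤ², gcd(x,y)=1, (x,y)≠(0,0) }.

river: ρ → (7,8,-9)
river: ρ → (-9,10,6)
river: ρ → (6,14,-5)
river: ρ → (-5,16,3)
river: ρ → (3,14,-10)
river: ρ → (-10,6,7)
closes: descent 0, river 6
min |a| on river = 3

3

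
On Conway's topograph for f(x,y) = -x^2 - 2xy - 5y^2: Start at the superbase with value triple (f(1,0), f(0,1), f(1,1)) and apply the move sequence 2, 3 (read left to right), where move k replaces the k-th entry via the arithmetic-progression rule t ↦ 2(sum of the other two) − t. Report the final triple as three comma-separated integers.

start (-1,-5,-8) = (f(1,0),f(0,1),f(1,1))
replace slot 2: 2·((-1)+(-8)) − (-5) = -13 → (-1,-13,-8)
replace slot 3: 2·((-1)+(-13)) − (-8) = -20 → (-1,-13,-20)

-1,-13,-20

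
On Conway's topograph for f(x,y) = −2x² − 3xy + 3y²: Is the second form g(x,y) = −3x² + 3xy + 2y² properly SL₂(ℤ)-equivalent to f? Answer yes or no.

D₁ = 33, D₂ = 33
river cycle of f (length 4): (3, 3, -2), (-2, 5, 1), (1, 5, -2), (-2, 3, 3)
river cycle of g (length 4): (2, 5, -1), (-1, 5, 2), (2, 3, -3), (-3, 3, 2)
cycles differ ⇒ inequivalent

no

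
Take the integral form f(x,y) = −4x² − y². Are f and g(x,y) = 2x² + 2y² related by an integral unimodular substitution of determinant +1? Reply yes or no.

D₁ = -16, D₂ = -16
f is negative-definite; reduce −f:
−f: flip: (4,0,1)→(1,0,4)
−f: reduced (well bottom): (1,0,4) with a≤c, −a<b≤a
flip sign back: reduced form of f is (-1,0,-4)
g: reduced (well bottom): (2,0,2) with a≤c, −a<b≤a
reduced forms (-1, 0, -4) vs (2, 0, 2) ⇒ inequivalent

no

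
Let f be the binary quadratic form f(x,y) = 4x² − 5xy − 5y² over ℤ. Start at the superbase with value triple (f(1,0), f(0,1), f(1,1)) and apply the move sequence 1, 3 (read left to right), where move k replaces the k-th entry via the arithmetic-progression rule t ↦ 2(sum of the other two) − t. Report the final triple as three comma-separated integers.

start (4,-5,-6) = (f(1,0),f(0,1),f(1,1))
replace slot 1: 2·((-5)+(-6)) − 4 = -26 → (-26,-5,-6)
replace slot 3: 2·((-26)+(-5)) − (-6) = -56 → (-26,-5,-56)

-26,-5,-56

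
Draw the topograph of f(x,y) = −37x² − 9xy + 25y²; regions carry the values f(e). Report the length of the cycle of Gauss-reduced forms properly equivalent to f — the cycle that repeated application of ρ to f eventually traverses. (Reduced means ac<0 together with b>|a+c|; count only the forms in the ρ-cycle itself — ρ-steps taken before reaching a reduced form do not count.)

D = 3781, ⌊√D⌋ = 61
descent: ρ → (25,59,-3)  [lands on river]
river: ρ → (-3,61,5)
river: ρ → (5,59,-15)
river: ρ → (-15,61,1)
river: ρ → (1,61,-15)
river: ρ → (-15,59,5)
river: ρ → (5,61,-3)
river: ρ → (-3,59,25)
river: ρ → (25,41,-21)
river: ρ → (-21,43,23)
river: ρ → (23,49,-15)
river: ρ → (-15,41,35)
river: ρ → (35,29,-21)
river: ρ → (-21,55,9)
river: ρ → (9,53,-27)
river: ρ → (-27,55,7)
river: ρ → (7,57,-19)
river: ρ → (-19,57,7)
river: ρ → (7,55,-27)
river: ρ → (-27,53,9)
river: ρ → (9,55,-21)
river: ρ → (-21,29,35)
river: ρ → (35,41,-15)
river: ρ → (-15,49,23)
river: ρ → (23,43,-21)
river: ρ → (-21,41,25)
ρ-cycle length = 26 (tail of 1 descent step not counted)

26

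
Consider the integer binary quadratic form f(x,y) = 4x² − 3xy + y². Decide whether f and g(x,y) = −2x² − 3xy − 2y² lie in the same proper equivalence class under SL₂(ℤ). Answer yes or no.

D₁ = -7, D₂ = -7
f: flip: (4,-3,1)→(1,3,4)
f: translate: b→1 (≡3 mod 2), so (1,3,4)→(1,1,2)
f: reduced (well bottom): (1,1,2) with a≤c, −a<b≤a
g is negative-definite; reduce −g:
−g: translate: b→-1 (≡3 mod 4), so (2,3,2)→(2,-1,1)
−g: flip: (2,-1,1)→(1,1,2)
−g: reduced (well bottom): (1,1,2) with a≤c, −a<b≤a
flip sign back: reduced form of g is (-1,-1,-2)
reduced forms (1, 1, 2) vs (-1, -1, -2) ⇒ inequivalent

no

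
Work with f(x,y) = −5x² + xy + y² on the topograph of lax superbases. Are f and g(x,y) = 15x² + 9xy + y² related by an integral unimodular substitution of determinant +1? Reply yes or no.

D₁ = 21, D₂ = 21
river cycle of f (length 2): (1, 3, -3), (-3, 3, 1)
river cycle of g (length 2): (1, 3, -3), (-3, 3, 1)
cycles coincide ⇒ equivalent

yes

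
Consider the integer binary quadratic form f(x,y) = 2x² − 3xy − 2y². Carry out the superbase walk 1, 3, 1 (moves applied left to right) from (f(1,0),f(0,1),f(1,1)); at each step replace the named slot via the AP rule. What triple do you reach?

start (2,-2,-3) = (f(1,0),f(0,1),f(1,1))
replace slot 1: 2·((-2)+(-3)) − 2 = -12 → (-12,-2,-3)
replace slot 3: 2·((-12)+(-2)) − (-3) = -25 → (-12,-2,-25)
replace slot 1: 2·((-2)+(-25)) − (-12) = -42 → (-42,-2,-25)

-42,-2,-25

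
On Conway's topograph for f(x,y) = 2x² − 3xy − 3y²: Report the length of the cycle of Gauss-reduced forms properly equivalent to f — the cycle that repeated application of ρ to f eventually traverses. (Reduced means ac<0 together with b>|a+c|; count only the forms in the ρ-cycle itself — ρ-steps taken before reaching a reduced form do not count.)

D = 33, ⌊√D⌋ = 5
descent: ρ → (-3,3,2)  [lands on river]
river: ρ → (2,5,-1)
river: ρ → (-1,5,2)
river: ρ → (2,3,-3)
ρ-cycle length = 4 (tail of 1 descent step not counted)

4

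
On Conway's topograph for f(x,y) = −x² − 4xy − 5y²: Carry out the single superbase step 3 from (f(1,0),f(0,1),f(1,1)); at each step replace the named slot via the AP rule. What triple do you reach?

start (-1,-5,-10) = (f(1,0),f(0,1),f(1,1))
replace slot 3: 2·((-1)+(-5)) − (-10) = -2 → (-1,-5,-2)

-1,-5,-2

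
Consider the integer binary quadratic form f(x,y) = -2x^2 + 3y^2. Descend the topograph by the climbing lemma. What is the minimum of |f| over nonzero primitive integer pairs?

descent: ρ → (3,0,-2)
descent: ρ → (-2,4,1)  [lands on river]
river: ρ → (1,4,-2)
closes: descent 2, river 2
min |a| on river = 1

1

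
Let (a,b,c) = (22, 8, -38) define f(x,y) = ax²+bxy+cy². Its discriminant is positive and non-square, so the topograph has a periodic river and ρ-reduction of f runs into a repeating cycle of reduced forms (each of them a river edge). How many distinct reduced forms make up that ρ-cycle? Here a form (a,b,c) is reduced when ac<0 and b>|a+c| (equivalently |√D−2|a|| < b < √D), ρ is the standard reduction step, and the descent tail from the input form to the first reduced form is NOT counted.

D = 3408, ⌊√D⌋ = 58
descent: ρ → (-38,-8,22)
descent: ρ → (22,52,-8)  [lands on river]
river: ρ → (-8,44,46)
river: ρ → (46,48,-6)
river: ρ → (-6,48,46)
river: ρ → (46,44,-8)
river: ρ → (-8,52,22)
river: ρ → (22,36,-24)
river: ρ → (-24,12,34)
river: ρ → (34,56,-2)
river: ρ → (-2,56,34)
river: ρ → (34,12,-24)
river: ρ → (-24,36,22)
ρ-cycle length = 12 (tail of 2 descent steps not counted)

12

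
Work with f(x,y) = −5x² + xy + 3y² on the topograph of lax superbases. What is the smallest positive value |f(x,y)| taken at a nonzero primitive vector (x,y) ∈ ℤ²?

descent: ρ → (3,5,-3)  [lands on river]
river: ρ → (-3,7,1)
river: ρ → (1,7,-3)
river: ρ → (-3,5,3)
river: ρ → (3,7,-1)
river: ρ → (-1,7,3)
closes: descent 1, river 6
min |a| on river = 1

1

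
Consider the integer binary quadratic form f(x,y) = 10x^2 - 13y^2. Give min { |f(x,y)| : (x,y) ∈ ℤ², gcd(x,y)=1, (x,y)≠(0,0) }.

descent: ρ → (-13,0,10)
descent: ρ → (10,20,-3)  [lands on river]
river: ρ → (-3,22,3)
river: ρ → (3,20,-10)
river: ρ → (-10,20,3)
river: ρ → (3,22,-3)
river: ρ → (-3,20,10)
closes: descent 2, river 6
min |a| on river = 3

3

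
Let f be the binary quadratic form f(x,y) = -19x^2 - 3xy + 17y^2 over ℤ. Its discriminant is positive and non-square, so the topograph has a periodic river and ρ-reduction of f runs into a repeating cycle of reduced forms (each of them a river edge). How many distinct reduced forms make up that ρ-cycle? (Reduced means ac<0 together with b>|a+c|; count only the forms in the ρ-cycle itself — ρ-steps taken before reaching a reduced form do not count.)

D = 1301, ⌊√D⌋ = 36
descent: ρ → (17,3,-19)  [lands on river]
river: ρ → (-19,35,1)
river: ρ → (1,35,-19)
river: ρ → (-19,3,17)
river: ρ → (17,31,-5)
river: ρ → (-5,29,23)
river: ρ → (23,17,-11)
river: ρ → (-11,27,13)
river: ρ → (13,25,-13)
river: ρ → (-13,27,11)
river: ρ → (11,17,-23)
river: ρ → (-23,29,5)
river: ρ → (5,31,-17)
river: ρ → (-17,3,19)
river: ρ → (19,35,-1)
river: ρ → (-1,35,19)
river: ρ → (19,3,-17)
river: ρ → (-17,31,5)
river: ρ → (5,29,-23)
river: ρ → (-23,17,11)
river: ρ → (11,27,-13)
river: ρ → (-13,25,13)
river: ρ → (13,27,-11)
river: ρ → (-11,17,23)
river: ρ → (23,29,-5)
river: ρ → (-5,31,17)
ρ-cycle length = 26 (tail of 1 descent step not counted)

26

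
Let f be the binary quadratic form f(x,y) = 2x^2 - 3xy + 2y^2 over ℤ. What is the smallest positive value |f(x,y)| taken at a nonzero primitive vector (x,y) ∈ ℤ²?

translate: b→1 (≡-3 mod 4), so (2,-3,2)→(2,1,1)
flip: (2,1,1)→(1,-1,2)
translate: b→1 (≡-1 mod 2), so (1,-1,2)→(1,1,2)
reduced (well bottom): (1,1,2) with a≤c, −a<b≤a
well minimum = a = 1

1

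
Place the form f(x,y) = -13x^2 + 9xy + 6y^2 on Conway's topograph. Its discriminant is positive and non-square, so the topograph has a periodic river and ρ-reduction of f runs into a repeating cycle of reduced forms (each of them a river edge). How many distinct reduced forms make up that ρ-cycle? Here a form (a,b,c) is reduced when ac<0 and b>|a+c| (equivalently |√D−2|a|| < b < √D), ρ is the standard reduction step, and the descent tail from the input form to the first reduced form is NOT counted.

D = 393, ⌊√D⌋ = 19
river: ρ → (6,15,-7)
river: ρ → (-7,13,8)
river: ρ → (8,19,-1)
river: ρ → (-1,19,8)
river: ρ → (8,13,-7)
river: ρ → (-7,15,6)
river: ρ → (6,9,-13)
river: ρ → (-13,17,2)
river: ρ → (2,19,-4)
river: ρ → (-4,13,14)
river: ρ → (14,15,-3)
river: ρ → (-3,15,14)
river: ρ → (14,13,-4)
river: ρ → (-4,19,2)
river: ρ → (2,17,-13)
river: ρ → (-13,9,6)
ρ-cycle length = 16 (tail of 0 descent steps not counted)

16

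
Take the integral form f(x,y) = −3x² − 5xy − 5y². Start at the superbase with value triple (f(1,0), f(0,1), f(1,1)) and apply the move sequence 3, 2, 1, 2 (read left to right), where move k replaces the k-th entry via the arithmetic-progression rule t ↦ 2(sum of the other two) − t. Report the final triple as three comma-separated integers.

start (-3,-5,-13) = (f(1,0),f(0,1),f(1,1))
replace slot 3: 2·((-3)+(-5)) − (-13) = -3 → (-3,-5,-3)
replace slot 2: 2·((-3)+(-3)) − (-5) = -7 → (-3,-7,-3)
replace slot 1: 2·((-7)+(-3)) − (-3) = -17 → (-17,-7,-3)
replace slot 2: 2·((-17)+(-3)) − (-7) = -33 → (-17,-33,-3)

-17,-33,-3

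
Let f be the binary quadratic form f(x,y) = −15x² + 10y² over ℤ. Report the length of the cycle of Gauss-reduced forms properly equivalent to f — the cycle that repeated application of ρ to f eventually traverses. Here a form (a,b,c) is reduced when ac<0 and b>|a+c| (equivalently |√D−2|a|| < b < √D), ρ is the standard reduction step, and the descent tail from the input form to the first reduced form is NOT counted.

D = 600, ⌊√D⌋ = 24
descent: ρ → (10,20,-5)  [lands on river]
river: ρ → (-5,20,10)
ρ-cycle length = 2 (tail of 1 descent step not counted)

2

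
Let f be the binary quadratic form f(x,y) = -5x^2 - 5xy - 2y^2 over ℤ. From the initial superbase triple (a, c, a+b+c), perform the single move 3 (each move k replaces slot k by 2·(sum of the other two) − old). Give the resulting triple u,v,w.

start (-5,-2,-12) = (f(1,0),f(0,1),f(1,1))
replace slot 3: 2·((-5)+(-2)) − (-12) = -2 → (-5,-2,-2)

-5,-2,-2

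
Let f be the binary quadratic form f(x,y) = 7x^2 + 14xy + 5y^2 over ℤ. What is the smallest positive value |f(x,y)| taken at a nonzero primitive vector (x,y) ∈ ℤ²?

descent: ρ → (5,6,-1)  [lands on river]
river: ρ → (-1,6,5)
river: ρ → (5,4,-2)
river: ρ → (-2,4,5)
closes: descent 1, river 4
min |a| on river = 1

1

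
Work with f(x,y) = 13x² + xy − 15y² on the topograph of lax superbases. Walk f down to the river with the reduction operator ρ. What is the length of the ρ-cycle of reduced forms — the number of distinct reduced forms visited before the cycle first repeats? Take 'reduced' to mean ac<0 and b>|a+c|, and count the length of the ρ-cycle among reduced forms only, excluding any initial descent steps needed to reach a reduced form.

D = 781, ⌊√D⌋ = 27
descent: ρ → (-15,-1,13)
descent: ρ → (13,27,-1)  [lands on river]
river: ρ → (-1,27,13)
river: ρ → (13,25,-3)
river: ρ → (-3,23,21)
river: ρ → (21,19,-5)
river: ρ → (-5,21,17)
river: ρ → (17,13,-9)
river: ρ → (-9,23,7)
river: ρ → (7,19,-15)
river: ρ → (-15,11,11)
river: ρ → (11,11,-15)
river: ρ → (-15,19,7)
river: ρ → (7,23,-9)
river: ρ → (-9,13,17)
river: ρ → (17,21,-5)
river: ρ → (-5,19,21)
river: ρ → (21,23,-3)
river: ρ → (-3,25,13)
ρ-cycle length = 18 (tail of 2 descent steps not counted)

18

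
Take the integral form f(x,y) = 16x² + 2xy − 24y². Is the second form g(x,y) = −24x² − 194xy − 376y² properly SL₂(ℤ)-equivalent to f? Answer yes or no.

D₁ = 1540, D₂ = 1540
river cycle of f (length 10): (16, 34, -6), (-6, 38, 4), (4, 34, -24), (-24, 14, 14), (14, 14, -24), (-24, 34, 4), (4, 38, -6), (-6, 34, 16), (16, 30, -10), (-10, 30, 16)
river cycle of g (length 10): (16, 34, -6), (-6, 38, 4), (4, 34, -24), (-24, 14, 14), (14, 14, -24), (-24, 34, 4), (4, 38, -6), (-6, 34, 16), (16, 30, -10), (-10, 30, 16)
cycles coincide ⇒ equivalent

yes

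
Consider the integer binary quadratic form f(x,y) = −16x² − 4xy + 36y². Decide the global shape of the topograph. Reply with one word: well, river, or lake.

D = b²−4ac = (-4)² − 4·(-16)·36 = 2320
D > 0 non-square ⇒ indefinite ⇒ periodic river

river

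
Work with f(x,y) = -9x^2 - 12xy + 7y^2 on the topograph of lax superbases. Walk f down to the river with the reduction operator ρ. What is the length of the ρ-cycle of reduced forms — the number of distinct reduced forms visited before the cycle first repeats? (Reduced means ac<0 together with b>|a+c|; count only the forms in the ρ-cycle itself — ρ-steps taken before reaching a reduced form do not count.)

D = 396, ⌊√D⌋ = 19
descent: ρ → (7,12,-9)  [lands on river]
river: ρ → (-9,6,10)
river: ρ → (10,14,-5)
river: ρ → (-5,16,7)
ρ-cycle length = 4 (tail of 1 descent step not counted)

4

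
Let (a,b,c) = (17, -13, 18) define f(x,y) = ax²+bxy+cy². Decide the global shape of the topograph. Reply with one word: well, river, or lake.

D = b²−4ac = (-13)² − 4·17·18 = -1055
D < 0 ⇒ definite ⇒ every region one sign ⇒ single well

well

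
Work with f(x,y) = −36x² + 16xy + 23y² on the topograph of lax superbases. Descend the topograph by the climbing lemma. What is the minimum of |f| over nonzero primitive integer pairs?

river: ρ → (23,30,-29)
river: ρ → (-29,28,24)
river: ρ → (24,20,-33)
river: ρ → (-33,46,11)
river: ρ → (11,42,-41)
river: ρ → (-41,40,12)
river: ρ → (12,56,-9)
river: ρ → (-9,52,24)
river: ρ → (24,44,-17)
river: ρ → (-17,58,3)
river: ρ → (3,56,-36)
river: ρ → (-36,16,23)
closes: descent 0, river 12
min |a| on river = 3

3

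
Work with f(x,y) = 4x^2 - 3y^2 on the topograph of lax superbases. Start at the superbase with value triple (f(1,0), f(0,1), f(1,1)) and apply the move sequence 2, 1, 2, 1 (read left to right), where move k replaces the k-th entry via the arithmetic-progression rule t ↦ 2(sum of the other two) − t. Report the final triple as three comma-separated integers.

start (4,-3,1) = (f(1,0),f(0,1),f(1,1))
replace slot 2: 2·(4+1) − (-3) = 13 → (4,13,1)
replace slot 1: 2·(13+1) − 4 = 24 → (24,13,1)
replace slot 2: 2·(24+1) − 13 = 37 → (24,37,1)
replace slot 1: 2·(37+1) − 24 = 52 → (52,37,1)

52,37,1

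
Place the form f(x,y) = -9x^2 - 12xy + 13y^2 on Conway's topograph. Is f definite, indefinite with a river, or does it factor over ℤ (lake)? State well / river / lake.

D = b²−4ac = (-12)² − 4·(-9)·13 = 612
D > 0 non-square ⇒ indefinite ⇒ periodic river

river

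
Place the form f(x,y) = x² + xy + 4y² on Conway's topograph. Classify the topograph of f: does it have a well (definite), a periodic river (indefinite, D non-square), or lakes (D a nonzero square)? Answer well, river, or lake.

D = b²−4ac = 1² − 4·1·4 = -15
D < 0 ⇒ definite ⇒ every region one sign ⇒ single well

well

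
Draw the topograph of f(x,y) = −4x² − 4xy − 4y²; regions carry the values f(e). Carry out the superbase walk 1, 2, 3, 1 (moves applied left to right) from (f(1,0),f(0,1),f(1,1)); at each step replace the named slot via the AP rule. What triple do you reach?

start (-4,-4,-12) = (f(1,0),f(0,1),f(1,1))
replace slot 1: 2·((-4)+(-12)) − (-4) = -28 → (-28,-4,-12)
replace slot 2: 2·((-28)+(-12)) − (-4) = -76 → (-28,-76,-12)
replace slot 3: 2·((-28)+(-76)) − (-12) = -196 → (-28,-76,-196)
replace slot 1: 2·((-76)+(-196)) − (-28) = -516 → (-516,-76,-196)

-516,-76,-196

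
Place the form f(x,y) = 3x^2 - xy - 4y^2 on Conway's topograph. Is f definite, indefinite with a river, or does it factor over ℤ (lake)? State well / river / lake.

D = b²−4ac = (-1)² − 4·3·(-4) = 49
D = 7² is a perfect square ⇒ form factors over ℤ ⇒ lakes

lake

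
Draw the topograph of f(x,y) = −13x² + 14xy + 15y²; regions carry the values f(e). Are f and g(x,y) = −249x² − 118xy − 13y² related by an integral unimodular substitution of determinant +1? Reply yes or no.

D₁ = 976, D₂ = 976
river cycle of f (length 26): (15, 16, -12), (-12, 8, 19), (19, 30, -1), (-1, 30, 19), (19, 8, -12), (-12, 16, 15), (15, 14, -13), (-13, 12, 16), (16, 20, -9), (-9, 16, 20), … (16 more)
river cycle of g (length 26): (-13, 14, 15), (15, 16, -12), (-12, 8, 19), (19, 30, -1), (-1, 30, 19), (19, 8, -12), (-12, 16, 15), (15, 14, -13), (-13, 12, 16), (16, 20, -9), … (16 more)
cycles coincide ⇒ equivalent

yes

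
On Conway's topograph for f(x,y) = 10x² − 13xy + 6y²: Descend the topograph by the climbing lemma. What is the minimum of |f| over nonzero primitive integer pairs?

translate: b→7 (≡-13 mod 20), so (10,-13,6)→(10,7,3)
flip: (10,7,3)→(3,-7,10)
translate: b→-1 (≡-7 mod 6), so (3,-7,10)→(3,-1,6)
reduced (well bottom): (3,-1,6) with a≤c, −a<b≤a
well minimum = a = 3

3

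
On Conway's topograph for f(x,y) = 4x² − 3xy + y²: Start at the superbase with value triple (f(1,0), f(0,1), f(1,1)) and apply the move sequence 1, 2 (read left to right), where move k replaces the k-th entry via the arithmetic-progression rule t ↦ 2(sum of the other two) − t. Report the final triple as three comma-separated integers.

start (4,1,2) = (f(1,0),f(0,1),f(1,1))
replace slot 1: 2·(1+2) − 4 = 2 → (2,1,2)
replace slot 2: 2·(2+2) − 1 = 7 → (2,7,2)

2,7,2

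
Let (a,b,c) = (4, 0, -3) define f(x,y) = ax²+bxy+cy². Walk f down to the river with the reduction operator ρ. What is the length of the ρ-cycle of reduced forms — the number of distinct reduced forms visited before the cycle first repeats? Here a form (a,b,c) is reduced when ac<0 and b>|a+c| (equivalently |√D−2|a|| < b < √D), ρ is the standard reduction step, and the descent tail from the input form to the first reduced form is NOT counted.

D = 48, ⌊√D⌋ = 6
descent: ρ → (-3,6,1)  [lands on river]
river: ρ → (1,6,-3)
ρ-cycle length = 2 (tail of 1 descent step not counted)

2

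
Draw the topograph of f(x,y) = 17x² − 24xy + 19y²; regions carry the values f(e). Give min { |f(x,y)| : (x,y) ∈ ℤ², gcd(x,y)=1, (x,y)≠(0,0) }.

translate: b→10 (≡-24 mod 34), so (17,-24,19)→(17,10,12)
flip: (17,10,12)→(12,-10,17)
reduced (well bottom): (12,-10,17) with a≤c, −a<b≤a
well minimum = a = 12

12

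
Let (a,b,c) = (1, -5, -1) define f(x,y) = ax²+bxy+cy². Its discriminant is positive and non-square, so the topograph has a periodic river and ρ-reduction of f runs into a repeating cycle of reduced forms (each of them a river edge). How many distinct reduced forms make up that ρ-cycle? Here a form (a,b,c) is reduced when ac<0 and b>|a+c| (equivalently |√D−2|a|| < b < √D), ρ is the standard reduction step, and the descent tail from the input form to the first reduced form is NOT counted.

D = 29, ⌊√D⌋ = 5
descent: ρ → (-1,5,1)  [lands on river]
river: ρ → (1,5,-1)
ρ-cycle length = 2 (tail of 1 descent step not counted)

2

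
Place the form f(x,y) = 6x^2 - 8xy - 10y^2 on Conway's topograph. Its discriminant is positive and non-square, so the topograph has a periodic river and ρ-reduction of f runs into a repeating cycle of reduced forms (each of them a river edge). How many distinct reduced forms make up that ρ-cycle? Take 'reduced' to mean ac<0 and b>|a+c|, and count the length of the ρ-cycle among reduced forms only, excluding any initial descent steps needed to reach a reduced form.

D = 304, ⌊√D⌋ = 17
descent: ρ → (-10,8,6)  [lands on river]
river: ρ → (6,16,-2)
river: ρ → (-2,16,6)
river: ρ → (6,8,-10)
river: ρ → (-10,12,4)
river: ρ → (4,12,-10)
ρ-cycle length = 6 (tail of 1 descent step not counted)

6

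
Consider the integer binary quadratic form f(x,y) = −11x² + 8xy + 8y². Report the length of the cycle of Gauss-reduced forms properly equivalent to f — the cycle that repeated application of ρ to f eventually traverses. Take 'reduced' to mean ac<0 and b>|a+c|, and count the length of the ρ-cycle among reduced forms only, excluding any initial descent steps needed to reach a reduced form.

D = 416, ⌊√D⌋ = 20
river: ρ → (8,8,-11)
river: ρ → (-11,14,5)
river: ρ → (5,16,-8)
river: ρ → (-8,16,5)
river: ρ → (5,14,-11)
river: ρ → (-11,8,8)
ρ-cycle length = 6 (tail of 0 descent steps not counted)

6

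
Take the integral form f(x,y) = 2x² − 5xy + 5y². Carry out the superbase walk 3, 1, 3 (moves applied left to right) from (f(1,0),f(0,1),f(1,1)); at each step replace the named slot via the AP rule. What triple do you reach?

start (2,5,2) = (f(1,0),f(0,1),f(1,1))
replace slot 3: 2·(2+5) − 2 = 12 → (2,5,12)
replace slot 1: 2·(5+12) − 2 = 32 → (32,5,12)
replace slot 3: 2·(32+5) − 12 = 62 → (32,5,62)

32,5,62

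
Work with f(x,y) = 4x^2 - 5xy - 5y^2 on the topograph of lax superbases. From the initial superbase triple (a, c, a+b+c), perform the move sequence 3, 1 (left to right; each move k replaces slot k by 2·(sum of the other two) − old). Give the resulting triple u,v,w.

start (4,-5,-6) = (f(1,0),f(0,1),f(1,1))
replace slot 3: 2·(4+(-5)) − (-6) = 4 → (4,-5,4)
replace slot 1: 2·((-5)+4) − 4 = -6 → (-6,-5,4)

-6,-5,4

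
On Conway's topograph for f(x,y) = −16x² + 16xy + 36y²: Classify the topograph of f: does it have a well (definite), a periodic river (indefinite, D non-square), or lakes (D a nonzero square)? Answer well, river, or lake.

D = b²−4ac = 16² − 4·(-16)·36 = 2560
D > 0 non-square ⇒ indefinite ⇒ periodic river

river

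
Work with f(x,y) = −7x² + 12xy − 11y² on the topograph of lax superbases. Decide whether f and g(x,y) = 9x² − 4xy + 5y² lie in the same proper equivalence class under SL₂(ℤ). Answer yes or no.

D₁ = -164, D₂ = -164
f is negative-definite; reduce −f:
−f: translate: b→2 (≡-12 mod 14), so (7,-12,11)→(7,2,6)
−f: flip: (7,2,6)→(6,-2,7)
−f: reduced (well bottom): (6,-2,7) with a≤c, −a<b≤a
flip sign back: reduced form of f is (-6,2,-7)
g: flip: (9,-4,5)→(5,4,9)
g: reduced (well bottom): (5,4,9) with a≤c, −a<b≤a
reduced forms (-6, 2, -7) vs (5, 4, 9) ⇒ inequivalent

no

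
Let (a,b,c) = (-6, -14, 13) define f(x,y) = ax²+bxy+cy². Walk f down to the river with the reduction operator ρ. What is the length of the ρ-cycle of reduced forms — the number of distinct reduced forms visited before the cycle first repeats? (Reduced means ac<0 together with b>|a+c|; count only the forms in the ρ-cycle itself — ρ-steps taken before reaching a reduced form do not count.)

D = 508, ⌊√D⌋ = 22
descent: ρ → (13,14,-6)  [lands on river]
river: ρ → (-6,22,1)
river: ρ → (1,22,-6)
river: ρ → (-6,14,13)
river: ρ → (13,12,-7)
river: ρ → (-7,16,9)
river: ρ → (9,20,-3)
river: ρ → (-3,22,2)
river: ρ → (2,22,-3)
river: ρ → (-3,20,9)
river: ρ → (9,16,-7)
river: ρ → (-7,12,13)
ρ-cycle length = 12 (tail of 1 descent step not counted)

12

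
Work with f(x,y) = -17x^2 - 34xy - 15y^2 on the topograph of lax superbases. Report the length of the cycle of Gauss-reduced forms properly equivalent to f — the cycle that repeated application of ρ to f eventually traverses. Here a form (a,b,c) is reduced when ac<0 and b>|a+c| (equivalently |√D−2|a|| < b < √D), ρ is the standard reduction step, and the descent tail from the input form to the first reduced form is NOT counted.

D = 136, ⌊√D⌋ = 11
descent: ρ → (-15,4,2)
descent: ρ → (2,8,-9)  [lands on river]
river: ρ → (-9,10,1)
river: ρ → (1,10,-9)
river: ρ → (-9,8,2)
ρ-cycle length = 4 (tail of 2 descent steps not counted)

4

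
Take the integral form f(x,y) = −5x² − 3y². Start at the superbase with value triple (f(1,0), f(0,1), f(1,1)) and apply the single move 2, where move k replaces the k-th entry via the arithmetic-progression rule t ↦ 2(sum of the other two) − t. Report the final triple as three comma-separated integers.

start (-5,-3,-8) = (f(1,0),f(0,1),f(1,1))
replace slot 2: 2·((-5)+(-8)) − (-3) = -23 → (-5,-23,-8)

-5,-23,-8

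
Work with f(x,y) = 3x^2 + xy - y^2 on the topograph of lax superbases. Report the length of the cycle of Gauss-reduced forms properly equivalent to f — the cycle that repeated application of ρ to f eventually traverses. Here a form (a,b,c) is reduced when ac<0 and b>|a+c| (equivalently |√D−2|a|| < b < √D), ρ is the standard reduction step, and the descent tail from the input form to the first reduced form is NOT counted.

D = 13, ⌊√D⌋ = 3
descent: ρ → (-1,3,1)  [lands on river]
river: ρ → (1,3,-1)
ρ-cycle length = 2 (tail of 1 descent step not counted)

2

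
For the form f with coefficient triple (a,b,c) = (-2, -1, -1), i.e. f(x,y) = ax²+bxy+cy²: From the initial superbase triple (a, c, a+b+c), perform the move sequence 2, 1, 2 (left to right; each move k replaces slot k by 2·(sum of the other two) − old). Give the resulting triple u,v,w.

start (-2,-1,-4) = (f(1,0),f(0,1),f(1,1))
replace slot 2: 2·((-2)+(-4)) − (-1) = -11 → (-2,-11,-4)
replace slot 1: 2·((-11)+(-4)) − (-2) = -28 → (-28,-11,-4)
replace slot 2: 2·((-28)+(-4)) − (-11) = -53 → (-28,-53,-4)

-28,-53,-4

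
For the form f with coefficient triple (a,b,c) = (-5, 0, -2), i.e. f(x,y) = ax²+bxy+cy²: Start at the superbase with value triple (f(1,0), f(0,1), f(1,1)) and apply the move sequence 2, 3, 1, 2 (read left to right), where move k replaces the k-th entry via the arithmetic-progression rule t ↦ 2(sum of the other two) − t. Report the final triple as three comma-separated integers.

start (-5,-2,-7) = (f(1,0),f(0,1),f(1,1))
replace slot 2: 2·((-5)+(-7)) − (-2) = -22 → (-5,-22,-7)
replace slot 3: 2·((-5)+(-22)) − (-7) = -47 → (-5,-22,-47)
replace slot 1: 2·((-22)+(-47)) − (-5) = -133 → (-133,-22,-47)
replace slot 2: 2·((-133)+(-47)) − (-22) = -338 → (-133,-338,-47)

-133,-338,-47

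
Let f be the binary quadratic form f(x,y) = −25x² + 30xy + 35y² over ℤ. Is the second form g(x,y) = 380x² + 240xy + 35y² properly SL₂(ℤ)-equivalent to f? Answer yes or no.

D₁ = 4400, D₂ = 4400
river cycle of f (length 8): (35, 40, -20), (-20, 40, 35), (35, 30, -25), (-25, 20, 40), (40, 60, -5), (-5, 60, 40), (40, 20, -25), (-25, 30, 35)
river cycle of g (length 8): (35, 40, -20), (-20, 40, 35), (35, 30, -25), (-25, 20, 40), (40, 60, -5), (-5, 60, 40), (40, 20, -25), (-25, 30, 35)
cycles coincide ⇒ equivalent

yes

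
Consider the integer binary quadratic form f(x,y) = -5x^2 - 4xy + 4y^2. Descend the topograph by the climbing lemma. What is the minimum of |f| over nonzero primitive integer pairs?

descent: ρ → (4,4,-5)  [lands on river]
river: ρ → (-5,6,3)
river: ρ → (3,6,-5)
river: ρ → (-5,4,4)
closes: descent 1, river 4
min |a| on river = 3

3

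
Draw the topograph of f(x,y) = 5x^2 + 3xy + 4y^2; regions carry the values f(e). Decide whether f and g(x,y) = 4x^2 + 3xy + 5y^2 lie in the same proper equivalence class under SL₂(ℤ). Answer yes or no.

D₁ = -71, D₂ = -71
f: flip: (5,3,4)→(4,-3,5)
f: reduced (well bottom): (4,-3,5) with a≤c, −a<b≤a
g: reduced (well bottom): (4,3,5) with a≤c, −a<b≤a
reduced forms (4, -3, 5) vs (4, 3, 5) ⇒ inequivalent

no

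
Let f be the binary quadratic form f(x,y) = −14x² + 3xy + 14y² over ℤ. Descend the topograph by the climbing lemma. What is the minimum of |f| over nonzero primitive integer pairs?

river: ρ → (14,25,-3)
river: ρ → (-3,23,22)
river: ρ → (22,21,-4)
river: ρ → (-4,27,4)
river: ρ → (4,21,-22)
river: ρ → (-22,23,3)
river: ρ → (3,25,-14)
river: ρ → (-14,3,14)
closes: descent 0, river 8
min |a| on river = 3

3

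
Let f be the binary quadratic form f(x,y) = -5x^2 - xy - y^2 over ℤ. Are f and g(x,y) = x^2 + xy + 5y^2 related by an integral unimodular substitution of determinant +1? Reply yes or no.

D₁ = -19, D₂ = -19
f is negative-definite; reduce −f:
−f: flip: (5,1,1)→(1,-1,5)
−f: translate: b→1 (≡-1 mod 2), so (1,-1,5)→(1,1,5)
−f: reduced (well bottom): (1,1,5) with a≤c, −a<b≤a
flip sign back: reduced form of f is (-1,-1,-5)
g: reduced (well bottom): (1,1,5) with a≤c, −a<b≤a
reduced forms (-1, -1, -5) vs (1, 1, 5) ⇒ inequivalent

no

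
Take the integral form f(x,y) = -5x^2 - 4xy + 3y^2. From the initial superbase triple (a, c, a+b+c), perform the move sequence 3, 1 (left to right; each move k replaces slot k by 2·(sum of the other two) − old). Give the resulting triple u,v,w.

start (-5,3,-6) = (f(1,0),f(0,1),f(1,1))
replace slot 3: 2·((-5)+3) − (-6) = 2 → (-5,3,2)
replace slot 1: 2·(3+2) − (-5) = 15 → (15,3,2)

15,3,2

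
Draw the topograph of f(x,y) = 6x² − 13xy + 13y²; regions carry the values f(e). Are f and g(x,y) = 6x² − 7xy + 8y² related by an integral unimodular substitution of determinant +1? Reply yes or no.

D₁ = -143, D₂ = -143
f: translate: b→-1 (≡-13 mod 12), so (6,-13,13)→(6,-1,6)
f: flip: (6,-1,6)→(6,1,6)
f: reduced (well bottom): (6,1,6) with a≤c, −a<b≤a
g: translate: b→5 (≡-7 mod 12), so (6,-7,8)→(6,5,7)
g: reduced (well bottom): (6,5,7) with a≤c, −a<b≤a
reduced forms (6, 1, 6) vs (6, 5, 7) ⇒ inequivalent

no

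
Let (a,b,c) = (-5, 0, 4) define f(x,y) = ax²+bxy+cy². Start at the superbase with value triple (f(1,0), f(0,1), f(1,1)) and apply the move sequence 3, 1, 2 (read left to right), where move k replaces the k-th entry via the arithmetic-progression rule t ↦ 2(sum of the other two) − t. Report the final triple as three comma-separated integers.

start (-5,4,-1) = (f(1,0),f(0,1),f(1,1))
replace slot 3: 2·((-5)+4) − (-1) = -1 → (-5,4,-1)
replace slot 1: 2·(4+(-1)) − (-5) = 11 → (11,4,-1)
replace slot 2: 2·(11+(-1)) − 4 = 16 → (11,16,-1)

11,16,-1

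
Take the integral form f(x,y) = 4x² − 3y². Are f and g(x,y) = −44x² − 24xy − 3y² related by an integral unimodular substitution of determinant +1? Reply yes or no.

D₁ = 48, D₂ = 48
river cycle of f (length 2): (-3, 6, 1), (1, 6, -3)
river cycle of g (length 2): (-3, 6, 1), (1, 6, -3)
cycles coincide ⇒ equivalent

yes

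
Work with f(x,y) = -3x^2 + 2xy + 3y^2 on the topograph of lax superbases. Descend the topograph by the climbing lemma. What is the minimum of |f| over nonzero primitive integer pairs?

river: ρ → (3,4,-2)
river: ρ → (-2,4,3)
river: ρ → (3,2,-3)
river: ρ → (-3,4,2)
river: ρ → (2,4,-3)
river: ρ → (-3,2,3)
closes: descent 0, river 6
min |a| on river = 2

2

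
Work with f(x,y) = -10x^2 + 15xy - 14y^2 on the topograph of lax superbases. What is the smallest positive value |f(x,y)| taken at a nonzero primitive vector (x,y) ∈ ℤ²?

translate: b→5 (≡-15 mod 20), so (10,-15,14)→(10,5,9)
flip: (10,5,9)→(9,-5,10)
reduced (well bottom): (9,-5,10) with a≤c, −a<b≤a
well minimum |f| = |-9| = 9 (negative-definite)

9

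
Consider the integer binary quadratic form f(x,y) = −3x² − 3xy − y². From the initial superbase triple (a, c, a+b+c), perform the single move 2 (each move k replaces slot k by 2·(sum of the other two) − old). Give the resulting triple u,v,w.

start (-3,-1,-7) = (f(1,0),f(0,1),f(1,1))
replace slot 2: 2·((-3)+(-7)) − (-1) = -19 → (-3,-19,-7)

-3,-19,-7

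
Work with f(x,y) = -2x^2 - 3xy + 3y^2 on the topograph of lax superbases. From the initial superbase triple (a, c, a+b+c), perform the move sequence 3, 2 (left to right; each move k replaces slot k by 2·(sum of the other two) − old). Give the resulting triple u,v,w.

start (-2,3,-2) = (f(1,0),f(0,1),f(1,1))
replace slot 3: 2·((-2)+3) − (-2) = 4 → (-2,3,4)
replace slot 2: 2·((-2)+4) − 3 = 1 → (-2,1,4)

-2,1,4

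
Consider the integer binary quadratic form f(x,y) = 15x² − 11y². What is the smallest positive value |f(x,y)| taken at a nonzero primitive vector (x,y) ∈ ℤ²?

descent: ρ → (-11,22,4)  [lands on river]
river: ρ → (4,18,-21)
river: ρ → (-21,24,1)
river: ρ → (1,24,-21)
river: ρ → (-21,18,4)
river: ρ → (4,22,-11)
closes: descent 1, river 6
min |a| on river = 1

1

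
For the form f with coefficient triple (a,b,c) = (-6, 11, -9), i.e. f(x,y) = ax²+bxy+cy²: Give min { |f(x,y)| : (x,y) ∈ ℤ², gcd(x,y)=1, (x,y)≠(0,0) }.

translate: b→1 (≡-11 mod 12), so (6,-11,9)→(6,1,4)
flip: (6,1,4)→(4,-1,6)
reduced (well bottom): (4,-1,6) with a≤c, −a<b≤a
well minimum |f| = |-4| = 4 (negative-definite)

4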